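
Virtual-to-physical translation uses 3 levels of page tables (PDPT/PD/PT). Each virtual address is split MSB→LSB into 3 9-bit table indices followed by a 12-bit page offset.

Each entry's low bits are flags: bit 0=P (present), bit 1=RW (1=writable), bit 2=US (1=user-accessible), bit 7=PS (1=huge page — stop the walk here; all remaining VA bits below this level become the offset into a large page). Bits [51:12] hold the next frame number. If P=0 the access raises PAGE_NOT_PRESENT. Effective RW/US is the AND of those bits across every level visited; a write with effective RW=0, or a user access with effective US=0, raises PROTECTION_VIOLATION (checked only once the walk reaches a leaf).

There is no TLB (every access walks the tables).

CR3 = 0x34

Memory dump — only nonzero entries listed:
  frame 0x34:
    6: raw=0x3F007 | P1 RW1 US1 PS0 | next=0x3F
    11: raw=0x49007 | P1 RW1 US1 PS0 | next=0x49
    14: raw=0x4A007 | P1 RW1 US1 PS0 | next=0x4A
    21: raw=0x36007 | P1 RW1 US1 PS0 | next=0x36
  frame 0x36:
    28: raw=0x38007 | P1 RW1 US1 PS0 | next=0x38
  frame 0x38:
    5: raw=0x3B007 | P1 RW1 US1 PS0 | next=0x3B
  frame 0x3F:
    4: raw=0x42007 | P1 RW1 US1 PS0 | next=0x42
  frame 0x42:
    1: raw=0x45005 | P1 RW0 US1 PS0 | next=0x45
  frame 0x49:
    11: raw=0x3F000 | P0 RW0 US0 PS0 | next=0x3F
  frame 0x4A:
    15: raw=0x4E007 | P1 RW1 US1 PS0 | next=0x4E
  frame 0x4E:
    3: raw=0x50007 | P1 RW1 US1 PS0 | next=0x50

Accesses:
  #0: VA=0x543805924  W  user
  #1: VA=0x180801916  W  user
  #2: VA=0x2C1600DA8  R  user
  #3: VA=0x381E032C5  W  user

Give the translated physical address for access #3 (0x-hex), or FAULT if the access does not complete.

Trace:
#0 VA=0x543805924 (w,user):
  [0] read 0x34 idx=21: raw=0x36007 flags P=1 W=1 U=1 S=0
  [1] read 0x36 idx=28: raw=0x38007 flags P=1 W=1 U=1 S=0
  [2] read 0x38 idx=5: raw=0x3B007 flags P=1 W=1 U=1 S=0
  ⇒ phys 0x3B924  [3 reads]
#1 VA=0x180801916 (w,user):
  [0] read 0x34 idx=6: raw=0x3F007 flags P=1 W=1 U=1 S=0
  [1] read 0x3F idx=4: raw=0x42007 flags P=1 W=1 U=1 S=0
  [2] read 0x42 idx=1: raw=0x45005 flags P=1 W=0 U=1 S=0
  → PROTECTION_VIOLATION  (3 entries read)
#2 VA=0x2C1600DA8 (r,user):
  [0] read 0x34 idx=11: raw=0x49007 flags P=1 W=1 U=1 S=0
  [1] read 0x49 idx=11: raw=0x3F000 flags P=0 W=0 U=0 S=0
  → PAGE_NOT_PRESENT  (2 entries read)
#3 VA=0x381E032C5 (w,user):
  [0] read 0x34 idx=14: raw=0x4A007 flags P=1 W=1 U=1 S=0
  [1] read 0x4A idx=15: raw=0x4E007 flags P=1 W=1 U=1 S=0
  [2] read 0x4E idx=3: raw=0x50007 flags P=1 W=1 U=1 S=0
  ⇒ phys 0x502C5  [3 reads]

Access #3 PA: 0x502C5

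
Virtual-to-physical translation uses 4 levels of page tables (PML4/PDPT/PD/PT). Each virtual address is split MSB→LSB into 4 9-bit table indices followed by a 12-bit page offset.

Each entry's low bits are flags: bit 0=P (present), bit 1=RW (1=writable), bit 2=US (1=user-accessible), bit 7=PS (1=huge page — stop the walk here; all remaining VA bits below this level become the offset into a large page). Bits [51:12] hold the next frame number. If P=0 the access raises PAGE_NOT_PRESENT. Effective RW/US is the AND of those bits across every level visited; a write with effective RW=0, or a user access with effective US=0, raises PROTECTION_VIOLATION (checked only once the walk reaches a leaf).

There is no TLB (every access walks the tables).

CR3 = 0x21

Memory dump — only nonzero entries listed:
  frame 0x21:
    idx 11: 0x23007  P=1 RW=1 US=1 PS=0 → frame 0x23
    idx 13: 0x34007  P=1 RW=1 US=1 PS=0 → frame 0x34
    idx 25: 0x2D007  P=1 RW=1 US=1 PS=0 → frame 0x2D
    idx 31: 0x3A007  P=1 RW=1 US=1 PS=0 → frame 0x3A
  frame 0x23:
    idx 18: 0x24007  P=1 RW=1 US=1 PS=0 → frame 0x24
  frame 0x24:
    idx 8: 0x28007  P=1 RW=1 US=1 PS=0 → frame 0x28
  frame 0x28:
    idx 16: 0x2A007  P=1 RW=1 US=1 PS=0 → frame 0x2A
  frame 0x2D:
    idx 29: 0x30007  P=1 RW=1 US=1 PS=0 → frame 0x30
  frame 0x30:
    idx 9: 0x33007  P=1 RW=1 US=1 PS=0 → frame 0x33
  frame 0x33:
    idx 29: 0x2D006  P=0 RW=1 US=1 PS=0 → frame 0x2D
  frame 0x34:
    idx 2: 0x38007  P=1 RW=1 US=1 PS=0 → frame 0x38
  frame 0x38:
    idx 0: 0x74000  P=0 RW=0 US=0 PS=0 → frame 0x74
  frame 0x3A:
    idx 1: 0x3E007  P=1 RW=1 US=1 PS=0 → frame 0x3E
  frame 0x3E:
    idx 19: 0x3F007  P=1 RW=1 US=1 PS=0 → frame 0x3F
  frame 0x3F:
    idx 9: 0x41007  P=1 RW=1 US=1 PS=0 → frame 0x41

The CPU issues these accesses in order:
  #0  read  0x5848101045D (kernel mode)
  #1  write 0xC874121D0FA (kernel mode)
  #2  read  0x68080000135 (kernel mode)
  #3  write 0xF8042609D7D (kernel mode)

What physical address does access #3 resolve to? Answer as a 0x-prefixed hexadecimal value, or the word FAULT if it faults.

Walk each access:
#0 VA=0x5848101045D (r,kernel):
  L0 @0x21[11] → 0x23007  P=1,RW=1,US=1,PS=0
  L1 @0x23[18] → 0x24007  P=1,RW=1,US=1,PS=0
  L2 @0x24[8] → 0x28007  P=1,RW=1,US=1,PS=0
  L3 @0x28[16] → 0x2A007  P=1,RW=1,US=1,PS=0
  ✓ 0x2A45D  — 4 lookups
#1 VA=0xC874121D0FA (w,kernel):
  L0 @0x21[25] → 0x2D007  P=1,RW=1,US=1,PS=0
  L1 @0x2D[29] → 0x30007  P=1,RW=1,US=1,PS=0
  L2 @0x30[9] → 0x33007  P=1,RW=1,US=1,PS=0
  L3 @0x33[29] → 0x2D006  P=0,RW=1,US=1,PS=0
  → PAGE_NOT_PRESENT  (4 entries read)
#2 VA=0x68080000135 (r,kernel):
  L0 @0x21[13] → 0x34007  P=1,RW=1,US=1,PS=0
  L1 @0x34[2] → 0x38007  P=1,RW=1,US=1,PS=0
  L2 @0x38[0] → 0x74000  P=0,RW=0,US=0,PS=0
  → PAGE_NOT_PRESENT  (3 entries read)
#3 VA=0xF8042609D7D (w,kernel):
  L0 @0x21[31] → 0x3A007  P=1,RW=1,US=1,PS=0
  L1 @0x3A[1] → 0x3E007  P=1,RW=1,US=1,PS=0
  L2 @0x3E[19] → 0x3F007  P=1,RW=1,US=1,PS=0
  L3 @0x3F[9] → 0x41007  P=1,RW=1,US=1,PS=0
  ✓ 0x41D7D  — 4 lookups

Access #3 PA: 0x41D7D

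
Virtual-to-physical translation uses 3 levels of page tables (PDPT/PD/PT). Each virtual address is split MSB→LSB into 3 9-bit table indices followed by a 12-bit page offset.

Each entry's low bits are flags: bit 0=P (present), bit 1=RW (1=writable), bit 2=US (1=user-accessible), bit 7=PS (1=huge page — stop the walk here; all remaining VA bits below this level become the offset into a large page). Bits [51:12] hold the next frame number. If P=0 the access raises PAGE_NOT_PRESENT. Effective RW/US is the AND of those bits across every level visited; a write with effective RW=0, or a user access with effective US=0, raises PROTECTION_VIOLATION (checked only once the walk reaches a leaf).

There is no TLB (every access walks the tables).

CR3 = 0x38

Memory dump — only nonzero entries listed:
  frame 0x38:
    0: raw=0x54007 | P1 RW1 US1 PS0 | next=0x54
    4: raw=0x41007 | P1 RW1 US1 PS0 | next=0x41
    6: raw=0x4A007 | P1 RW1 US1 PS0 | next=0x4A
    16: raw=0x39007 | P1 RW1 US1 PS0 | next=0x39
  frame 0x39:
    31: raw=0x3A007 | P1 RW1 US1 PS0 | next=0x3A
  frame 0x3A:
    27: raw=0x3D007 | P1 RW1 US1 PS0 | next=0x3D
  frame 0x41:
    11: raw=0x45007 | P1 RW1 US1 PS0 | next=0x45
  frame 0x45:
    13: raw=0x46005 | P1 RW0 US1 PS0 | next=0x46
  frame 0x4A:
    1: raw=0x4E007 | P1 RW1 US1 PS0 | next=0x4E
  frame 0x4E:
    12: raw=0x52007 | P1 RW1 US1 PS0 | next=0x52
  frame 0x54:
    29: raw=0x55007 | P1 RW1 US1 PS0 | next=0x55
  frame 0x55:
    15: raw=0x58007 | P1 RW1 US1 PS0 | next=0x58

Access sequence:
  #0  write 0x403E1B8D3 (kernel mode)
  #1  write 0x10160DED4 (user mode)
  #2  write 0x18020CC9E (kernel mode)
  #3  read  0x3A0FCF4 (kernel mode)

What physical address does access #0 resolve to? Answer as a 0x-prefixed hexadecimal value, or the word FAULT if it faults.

Per-access translation:
#0 VA=0x403E1B8D3 (w,kernel):
  lvl0: tbl 0x38, slot 16 ⇒ 0x39007 (P1/RW1/US1/PS0)
  lvl1: tbl 0x39, slot 31 ⇒ 0x3A007 (P1/RW1/US1/PS0)
  lvl2: tbl 0x3A, slot 27 ⇒ 0x3D007 (P1/RW1/US1/PS0)
  → PA=0x3D8D3  (3 entries read)
#1 VA=0x10160DED4 (w,user):
  lvl0: tbl 0x38, slot 4 ⇒ 0x41007 (P1/RW1/US1/PS0)
  lvl1: tbl 0x41, slot 11 ⇒ 0x45007 (P1/RW1/US1/PS0)
  lvl2: tbl 0x45, slot 13 ⇒ 0x46005 (P1/RW0/US1/PS0)
  ✗ PROTECTION_VIOLATION  [3 reads]
#2 VA=0x18020CC9E (w,kernel):
  lvl0: tbl 0x38, slot 6 ⇒ 0x4A007 (P1/RW1/US1/PS0)
  lvl1: tbl 0x4A, slot 1 ⇒ 0x4E007 (P1/RW1/US1/PS0)
  lvl2: tbl 0x4E, slot 12 ⇒ 0x52007 (P1/RW1/US1/PS0)
  → PA=0x52C9E  (3 entries read)
#3 VA=0x3A0FCF4 (r,kernel):
  lvl0: tbl 0x38, slot 0 ⇒ 0x54007 (P1/RW1/US1/PS0)
  lvl1: tbl 0x54, slot 29 ⇒ 0x55007 (P1/RW1/US1/PS0)
  lvl2: tbl 0x55, slot 15 ⇒ 0x58007 (P1/RW1/US1/PS0)
  → PA=0x58CF4  (3 entries read)

Access #0 PA: 0x3D8D3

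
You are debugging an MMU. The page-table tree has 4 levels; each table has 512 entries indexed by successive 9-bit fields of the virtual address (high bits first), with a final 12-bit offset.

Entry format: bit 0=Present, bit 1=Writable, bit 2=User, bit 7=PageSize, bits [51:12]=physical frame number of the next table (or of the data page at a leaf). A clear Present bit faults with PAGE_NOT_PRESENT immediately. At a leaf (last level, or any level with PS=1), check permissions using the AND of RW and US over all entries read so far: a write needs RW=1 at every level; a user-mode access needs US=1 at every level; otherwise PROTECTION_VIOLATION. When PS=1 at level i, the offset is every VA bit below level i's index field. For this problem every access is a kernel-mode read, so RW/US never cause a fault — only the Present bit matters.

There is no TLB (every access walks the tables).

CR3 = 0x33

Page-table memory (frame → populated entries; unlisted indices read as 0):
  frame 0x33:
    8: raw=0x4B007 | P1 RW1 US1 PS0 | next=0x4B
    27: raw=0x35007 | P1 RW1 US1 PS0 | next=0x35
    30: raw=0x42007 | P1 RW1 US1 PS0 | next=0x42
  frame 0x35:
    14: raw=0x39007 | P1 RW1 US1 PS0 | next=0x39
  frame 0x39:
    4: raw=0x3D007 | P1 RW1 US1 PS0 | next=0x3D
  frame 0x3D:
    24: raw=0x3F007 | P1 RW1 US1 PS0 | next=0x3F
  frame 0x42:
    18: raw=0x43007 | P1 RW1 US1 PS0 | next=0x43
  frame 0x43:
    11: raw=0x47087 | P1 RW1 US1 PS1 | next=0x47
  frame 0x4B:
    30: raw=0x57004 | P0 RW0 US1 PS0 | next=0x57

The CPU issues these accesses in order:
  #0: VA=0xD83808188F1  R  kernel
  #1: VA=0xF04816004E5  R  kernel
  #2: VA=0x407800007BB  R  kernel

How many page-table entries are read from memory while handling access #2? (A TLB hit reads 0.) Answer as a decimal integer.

Walk each access:
#0 VA=0xD83808188F1 (r,kernel):
  L0: frame=0x33 idx=27 entry=0x35007 [P=1 RW=1 US=1 PS=0]
  L1: frame=0x35 idx=14 entry=0x39007 [P=1 RW=1 US=1 PS=0]
  L2: frame=0x39 idx=4 entry=0x3D007 [P=1 RW=1 US=1 PS=0]
  L3: frame=0x3D idx=24 entry=0x3F007 [P=1 RW=1 US=1 PS=0]
  ⇒ phys 0x3F8F1  [4 reads]
#1 VA=0xF04816004E5 (r,kernel):
  L0: frame=0x33 idx=30 entry=0x42007 [P=1 RW=1 US=1 PS=0]
  L1: frame=0x42 idx=18 entry=0x43007 [P=1 RW=1 US=1 PS=0]
  L2: frame=0x43 idx=11 entry=0x47087 [P=1 RW=1 US=1 PS=1]
  ⇒ phys 0x474E5 (huge @L2)  [3 reads]
#2 VA=0x407800007BB (r,kernel):
  L0: frame=0x33 idx=8 entry=0x4B007 [P=1 RW=1 US=1 PS=0]
  L1: frame=0x4B idx=30 entry=0x57004 [P=0 RW=0 US=1 PS=0]
  ✗ PAGE_NOT_PRESENT  [2 reads]

Entries read for #2: 2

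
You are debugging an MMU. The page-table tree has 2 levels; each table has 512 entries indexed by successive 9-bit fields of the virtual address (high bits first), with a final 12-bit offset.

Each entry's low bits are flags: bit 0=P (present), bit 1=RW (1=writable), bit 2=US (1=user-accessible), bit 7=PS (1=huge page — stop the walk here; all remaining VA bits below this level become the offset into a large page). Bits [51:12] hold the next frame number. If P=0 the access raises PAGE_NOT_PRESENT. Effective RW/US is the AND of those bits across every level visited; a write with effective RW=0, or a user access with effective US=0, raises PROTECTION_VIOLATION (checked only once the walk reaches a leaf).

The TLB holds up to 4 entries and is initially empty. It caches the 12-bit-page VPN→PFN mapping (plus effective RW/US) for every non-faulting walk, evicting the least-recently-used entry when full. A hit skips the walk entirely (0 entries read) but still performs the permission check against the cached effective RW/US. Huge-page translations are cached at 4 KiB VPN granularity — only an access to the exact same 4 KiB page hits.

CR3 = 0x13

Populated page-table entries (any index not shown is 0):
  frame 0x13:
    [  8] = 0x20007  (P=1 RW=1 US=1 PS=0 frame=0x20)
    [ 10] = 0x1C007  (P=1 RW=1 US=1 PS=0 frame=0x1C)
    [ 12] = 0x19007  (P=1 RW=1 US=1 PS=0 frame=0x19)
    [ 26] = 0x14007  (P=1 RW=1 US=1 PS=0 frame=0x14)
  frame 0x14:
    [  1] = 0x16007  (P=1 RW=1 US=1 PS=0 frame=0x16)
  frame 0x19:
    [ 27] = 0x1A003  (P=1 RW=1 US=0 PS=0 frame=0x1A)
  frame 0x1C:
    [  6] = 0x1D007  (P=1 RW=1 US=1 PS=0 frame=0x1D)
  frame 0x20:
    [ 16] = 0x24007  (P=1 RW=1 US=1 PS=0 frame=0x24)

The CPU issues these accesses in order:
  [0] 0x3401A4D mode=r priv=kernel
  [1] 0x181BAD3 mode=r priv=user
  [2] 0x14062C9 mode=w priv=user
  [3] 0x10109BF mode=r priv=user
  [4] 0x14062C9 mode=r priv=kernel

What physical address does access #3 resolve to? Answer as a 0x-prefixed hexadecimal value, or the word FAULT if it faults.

Per-access translation:
#0 VA=0x3401A4D (r,kernel):
  L0 @0x13[26] → 0x14007  P=1,RW=1,US=1,PS=0
  L1 @0x14[1] → 0x16007  P=1,RW=1,US=1,PS=0
  ⇒ phys 0x16A4D  [2 reads]
#1 VA=0x181BAD3 (r,user):
  L0 @0x13[12] → 0x19007  P=1,RW=1,US=1,PS=0
  L1 @0x19[27] → 0x1A003  P=1,RW=1,US=0,PS=0
  → PROTECTION_VIOLATION  (2 entries read)
#2 VA=0x14062C9 (w,user):
  L0 @0x13[10] → 0x1C007  P=1,RW=1,US=1,PS=0
  L1 @0x1C[6] → 0x1D007  P=1,RW=1,US=1,PS=0
  ⇒ phys 0x1D2C9  [2 reads]
#3 VA=0x10109BF (r,user):
  L0 @0x13[8] → 0x20007  P=1,RW=1,US=1,PS=0
  L1 @0x20[16] → 0x24007  P=1,RW=1,US=1,PS=0
  ⇒ phys 0x249BF  [2 reads]
#4 VA=0x14062C9 (r,kernel):
  TLB hit vpn=0x1406 → PA=0x1D2C9

Access #3 PA: 0x249BF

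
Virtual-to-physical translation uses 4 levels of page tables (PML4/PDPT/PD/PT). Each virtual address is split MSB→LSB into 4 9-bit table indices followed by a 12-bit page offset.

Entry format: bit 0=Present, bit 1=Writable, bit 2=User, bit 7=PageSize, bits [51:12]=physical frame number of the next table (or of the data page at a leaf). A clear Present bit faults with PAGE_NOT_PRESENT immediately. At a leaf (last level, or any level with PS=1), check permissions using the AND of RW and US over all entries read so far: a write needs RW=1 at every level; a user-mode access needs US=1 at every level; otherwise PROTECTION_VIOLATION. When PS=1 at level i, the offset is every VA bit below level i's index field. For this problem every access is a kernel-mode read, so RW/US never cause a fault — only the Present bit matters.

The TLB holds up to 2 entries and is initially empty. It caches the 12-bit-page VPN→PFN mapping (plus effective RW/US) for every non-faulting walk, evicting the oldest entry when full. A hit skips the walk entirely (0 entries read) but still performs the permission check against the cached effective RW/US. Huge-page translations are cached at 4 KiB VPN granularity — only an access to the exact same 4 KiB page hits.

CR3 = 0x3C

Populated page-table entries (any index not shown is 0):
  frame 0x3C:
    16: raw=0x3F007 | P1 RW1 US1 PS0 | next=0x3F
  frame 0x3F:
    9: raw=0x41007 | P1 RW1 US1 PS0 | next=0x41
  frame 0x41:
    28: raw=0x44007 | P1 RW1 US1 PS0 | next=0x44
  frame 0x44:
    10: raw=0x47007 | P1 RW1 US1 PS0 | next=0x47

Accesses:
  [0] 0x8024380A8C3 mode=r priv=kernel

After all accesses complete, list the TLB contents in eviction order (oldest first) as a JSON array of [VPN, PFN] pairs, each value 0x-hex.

Trace:
#0 VA=0x8024380A8C3 (r,kernel):
  lvl0: tbl 0x3C, slot 16 ⇒ 0x3F007 (P1/RW1/US1/PS0)
  lvl1: tbl 0x3F, slot 9 ⇒ 0x41007 (P1/RW1/US1/PS0)
  lvl2: tbl 0x41, slot 28 ⇒ 0x44007 (P1/RW1/US1/PS0)
  lvl3: tbl 0x44, slot 10 ⇒ 0x47007 (P1/RW1/US1/PS0)
  ✓ 0x478C3  — 4 lookups

TLB: [["0x8024380A", "0x47"]]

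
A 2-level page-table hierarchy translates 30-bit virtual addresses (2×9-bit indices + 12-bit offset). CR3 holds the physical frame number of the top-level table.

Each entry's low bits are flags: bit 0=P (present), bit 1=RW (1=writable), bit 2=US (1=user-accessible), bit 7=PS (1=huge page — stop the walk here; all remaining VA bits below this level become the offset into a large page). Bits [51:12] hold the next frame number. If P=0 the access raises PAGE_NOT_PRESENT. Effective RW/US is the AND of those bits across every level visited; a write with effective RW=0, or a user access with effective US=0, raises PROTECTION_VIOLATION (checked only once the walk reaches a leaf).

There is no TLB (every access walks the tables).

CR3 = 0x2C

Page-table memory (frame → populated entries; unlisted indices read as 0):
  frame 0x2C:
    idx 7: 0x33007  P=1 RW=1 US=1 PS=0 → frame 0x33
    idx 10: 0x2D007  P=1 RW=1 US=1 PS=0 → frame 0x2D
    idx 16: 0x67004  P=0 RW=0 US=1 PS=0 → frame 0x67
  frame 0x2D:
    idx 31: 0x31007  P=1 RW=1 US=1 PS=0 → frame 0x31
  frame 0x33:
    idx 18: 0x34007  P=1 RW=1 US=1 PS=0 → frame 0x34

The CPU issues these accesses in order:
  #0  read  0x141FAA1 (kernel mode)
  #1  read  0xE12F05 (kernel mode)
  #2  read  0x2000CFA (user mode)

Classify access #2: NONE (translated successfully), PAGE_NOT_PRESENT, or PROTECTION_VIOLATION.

Per-access translation:
#0 VA=0x141FAA1 (r,kernel):
  lvl0: tbl 0x2C, slot 10 ⇒ 0x2D007 (P1/RW1/US1/PS0)
  lvl1: tbl 0x2D, slot 31 ⇒ 0x31007 (P1/RW1/US1/PS0)
  ✓ 0x31AA1  — 2 lookups
#1 VA=0xE12F05 (r,kernel):
  lvl0: tbl 0x2C, slot 7 ⇒ 0x33007 (P1/RW1/US1/PS0)
  lvl1: tbl 0x33, slot 18 ⇒ 0x34007 (P1/RW1/US1/PS0)
  ✓ 0x34F05  — 2 lookups
#2 VA=0x2000CFA (r,user):
  lvl0: tbl 0x2C, slot 16 ⇒ 0x67004 (P0/RW0/US1/PS0)
  ⇒ fault: PAGE_NOT_PRESENT  — 1 lookups

Access #2 fault: PAGE_NOT_PRESENT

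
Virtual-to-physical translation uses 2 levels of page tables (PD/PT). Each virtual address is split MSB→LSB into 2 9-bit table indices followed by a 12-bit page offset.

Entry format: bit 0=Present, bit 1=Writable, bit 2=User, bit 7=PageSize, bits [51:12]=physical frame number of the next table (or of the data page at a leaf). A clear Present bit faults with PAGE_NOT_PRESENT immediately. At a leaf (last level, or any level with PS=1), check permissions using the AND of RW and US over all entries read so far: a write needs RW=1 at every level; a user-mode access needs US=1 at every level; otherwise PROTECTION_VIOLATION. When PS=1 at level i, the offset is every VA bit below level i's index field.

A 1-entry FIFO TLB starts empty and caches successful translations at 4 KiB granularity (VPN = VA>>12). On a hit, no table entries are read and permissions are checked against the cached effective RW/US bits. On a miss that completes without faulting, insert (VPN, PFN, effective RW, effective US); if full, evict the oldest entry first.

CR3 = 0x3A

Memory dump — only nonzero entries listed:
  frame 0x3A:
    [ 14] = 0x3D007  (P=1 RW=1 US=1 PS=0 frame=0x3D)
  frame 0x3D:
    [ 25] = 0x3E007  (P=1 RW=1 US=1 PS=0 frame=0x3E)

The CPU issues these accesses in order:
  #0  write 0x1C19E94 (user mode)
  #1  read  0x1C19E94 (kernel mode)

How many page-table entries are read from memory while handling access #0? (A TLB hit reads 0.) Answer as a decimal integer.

Walk each access:
#0 VA=0x1C19E94 (w,user):
  L0: frame=0x3A idx=14 entry=0x3D007 [P=1 RW=1 US=1 PS=0]
  L1: frame=0x3D idx=25 entry=0x3E007 [P=1 RW=1 US=1 PS=0]
  ⇒ phys 0x3EE94  [2 reads]
#1 VA=0x1C19E94 (r,kernel):
  TLB hit vpn=0x1C19 → PA=0x3EE94

Entries read for #0: 2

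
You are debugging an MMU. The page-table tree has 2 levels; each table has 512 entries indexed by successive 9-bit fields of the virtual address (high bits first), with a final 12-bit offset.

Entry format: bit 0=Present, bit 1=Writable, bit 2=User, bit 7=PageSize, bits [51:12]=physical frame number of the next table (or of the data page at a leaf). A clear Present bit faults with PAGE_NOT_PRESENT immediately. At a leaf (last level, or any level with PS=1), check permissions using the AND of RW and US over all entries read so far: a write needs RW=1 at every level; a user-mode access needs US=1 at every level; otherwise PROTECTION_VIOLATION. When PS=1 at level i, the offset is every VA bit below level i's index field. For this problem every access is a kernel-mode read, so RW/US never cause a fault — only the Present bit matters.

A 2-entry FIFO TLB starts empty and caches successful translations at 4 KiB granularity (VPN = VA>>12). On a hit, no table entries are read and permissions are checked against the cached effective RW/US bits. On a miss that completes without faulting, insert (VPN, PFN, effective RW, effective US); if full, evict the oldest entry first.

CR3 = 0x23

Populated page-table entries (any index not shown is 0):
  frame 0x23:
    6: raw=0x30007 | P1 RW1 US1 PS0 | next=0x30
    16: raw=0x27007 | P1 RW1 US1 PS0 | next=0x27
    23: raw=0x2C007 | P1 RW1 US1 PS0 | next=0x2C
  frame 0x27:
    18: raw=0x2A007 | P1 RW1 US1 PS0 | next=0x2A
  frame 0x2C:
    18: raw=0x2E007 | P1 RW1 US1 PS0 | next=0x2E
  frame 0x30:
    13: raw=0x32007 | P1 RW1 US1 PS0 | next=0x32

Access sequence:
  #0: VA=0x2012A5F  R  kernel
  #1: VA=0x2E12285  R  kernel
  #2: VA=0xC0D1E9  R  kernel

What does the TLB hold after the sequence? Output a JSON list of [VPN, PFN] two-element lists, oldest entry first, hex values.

Per-access translation:
#0 VA=0x2012A5F (r,kernel):
  L0 @0x23[16] → 0x27007  P=1,RW=1,US=1,PS=0
  L1 @0x27[18] → 0x2A007  P=1,RW=1,US=1,PS=0
  ⇒ phys 0x2AA5F  [2 reads]
#1 VA=0x2E12285 (r,kernel):
  L0 @0x23[23] → 0x2C007  P=1,RW=1,US=1,PS=0
  L1 @0x2C[18] → 0x2E007  P=1,RW=1,US=1,PS=0
  ⇒ phys 0x2E285  [2 reads]
#2 VA=0xC0D1E9 (r,kernel):
  L0 @0x23[6] → 0x30007  P=1,RW=1,US=1,PS=0
  L1 @0x30[13] → 0x32007  P=1,RW=1,US=1,PS=0
  ⇒ phys 0x321E9  [2 reads]

TLB: [["0x2E12", "0x2E"], ["0xC0D", "0x32"]]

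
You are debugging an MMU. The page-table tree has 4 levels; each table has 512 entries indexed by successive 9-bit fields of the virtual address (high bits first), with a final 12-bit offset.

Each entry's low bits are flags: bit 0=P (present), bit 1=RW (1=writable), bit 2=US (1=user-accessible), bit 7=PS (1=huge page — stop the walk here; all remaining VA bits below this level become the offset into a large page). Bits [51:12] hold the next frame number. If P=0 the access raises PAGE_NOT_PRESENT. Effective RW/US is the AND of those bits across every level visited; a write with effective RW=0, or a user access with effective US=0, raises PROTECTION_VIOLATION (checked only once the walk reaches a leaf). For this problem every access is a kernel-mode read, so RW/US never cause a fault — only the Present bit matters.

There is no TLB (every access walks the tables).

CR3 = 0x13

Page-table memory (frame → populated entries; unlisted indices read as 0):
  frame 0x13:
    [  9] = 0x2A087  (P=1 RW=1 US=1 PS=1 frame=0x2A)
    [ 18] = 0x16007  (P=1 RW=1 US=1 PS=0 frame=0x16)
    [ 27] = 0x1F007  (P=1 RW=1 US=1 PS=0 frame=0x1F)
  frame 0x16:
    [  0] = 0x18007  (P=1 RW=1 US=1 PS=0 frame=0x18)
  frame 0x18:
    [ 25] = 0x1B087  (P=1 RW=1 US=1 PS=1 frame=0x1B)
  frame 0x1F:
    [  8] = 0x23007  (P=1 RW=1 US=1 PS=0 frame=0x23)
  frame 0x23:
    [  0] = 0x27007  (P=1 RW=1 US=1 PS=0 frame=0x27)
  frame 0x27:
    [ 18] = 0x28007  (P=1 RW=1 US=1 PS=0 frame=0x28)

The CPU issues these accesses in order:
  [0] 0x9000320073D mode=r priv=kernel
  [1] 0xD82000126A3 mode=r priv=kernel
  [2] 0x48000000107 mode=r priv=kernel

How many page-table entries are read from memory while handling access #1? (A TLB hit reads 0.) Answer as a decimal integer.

Walk each access:
#0 VA=0x9000320073D (r,kernel):
  lvl0: tbl 0x13, slot 18 ⇒ 0x16007 (P1/RW1/US1/PS0)
  lvl1: tbl 0x16, slot 0 ⇒ 0x18007 (P1/RW1/US1/PS0)
  lvl2: tbl 0x18, slot 25 ⇒ 0x1B087 (P1/RW1/US1/PS1)
  ✓ 0x1B73D (huge @L2)  — 3 lookups
#1 VA=0xD82000126A3 (r,kernel):
  lvl0: tbl 0x13, slot 27 ⇒ 0x1F007 (P1/RW1/US1/PS0)
  lvl1: tbl 0x1F, slot 8 ⇒ 0x23007 (P1/RW1/US1/PS0)
  lvl2: tbl 0x23, slot 0 ⇒ 0x27007 (P1/RW1/US1/PS0)
  lvl3: tbl 0x27, slot 18 ⇒ 0x28007 (P1/RW1/US1/PS0)
  ✓ 0x286A3  — 4 lookups
#2 VA=0x48000000107 (r,kernel):
  lvl0: tbl 0x13, slot 9 ⇒ 0x2A087 (P1/RW1/US1/PS1)
  ✓ 0x2A107 (huge @L0)  — 1 lookups

Entries read for #1: 4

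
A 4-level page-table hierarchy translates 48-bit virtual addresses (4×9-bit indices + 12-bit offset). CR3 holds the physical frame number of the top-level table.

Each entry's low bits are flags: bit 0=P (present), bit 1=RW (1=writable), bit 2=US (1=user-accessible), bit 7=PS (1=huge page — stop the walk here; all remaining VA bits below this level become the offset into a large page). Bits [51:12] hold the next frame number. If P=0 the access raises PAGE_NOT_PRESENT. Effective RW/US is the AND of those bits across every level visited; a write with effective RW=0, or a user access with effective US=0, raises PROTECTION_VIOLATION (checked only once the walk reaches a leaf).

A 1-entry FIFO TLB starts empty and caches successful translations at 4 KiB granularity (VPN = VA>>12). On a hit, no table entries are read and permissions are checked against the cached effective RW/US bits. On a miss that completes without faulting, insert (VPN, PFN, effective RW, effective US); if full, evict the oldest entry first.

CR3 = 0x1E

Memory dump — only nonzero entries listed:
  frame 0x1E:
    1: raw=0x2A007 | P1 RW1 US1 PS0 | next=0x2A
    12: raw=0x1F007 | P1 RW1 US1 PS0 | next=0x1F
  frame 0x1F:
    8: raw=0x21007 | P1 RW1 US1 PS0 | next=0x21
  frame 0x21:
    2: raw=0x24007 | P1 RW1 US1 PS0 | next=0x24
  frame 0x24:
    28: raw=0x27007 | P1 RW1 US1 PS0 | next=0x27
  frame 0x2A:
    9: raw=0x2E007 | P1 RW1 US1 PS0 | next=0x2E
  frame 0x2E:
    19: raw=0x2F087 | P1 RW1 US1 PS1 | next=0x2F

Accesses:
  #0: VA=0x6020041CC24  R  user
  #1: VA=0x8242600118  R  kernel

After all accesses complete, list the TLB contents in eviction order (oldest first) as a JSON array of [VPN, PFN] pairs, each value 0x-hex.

Trace:
#0 VA=0x6020041CC24 (r,user):
  lvl0: tbl 0x1E, slot 12 ⇒ 0x1F007 (P1/RW1/US1/PS0)
  lvl1: tbl 0x1F, slot 8 ⇒ 0x21007 (P1/RW1/US1/PS0)
  lvl2: tbl 0x21, slot 2 ⇒ 0x24007 (P1/RW1/US1/PS0)
  lvl3: tbl 0x24, slot 28 ⇒ 0x27007 (P1/RW1/US1/PS0)
  ✓ 0x27C24  — 4 lookups
#1 VA=0x8242600118 (r,kernel):
  lvl0: tbl 0x1E, slot 1 ⇒ 0x2A007 (P1/RW1/US1/PS0)
  lvl1: tbl 0x2A, slot 9 ⇒ 0x2E007 (P1/RW1/US1/PS0)
  lvl2: tbl 0x2E, slot 19 ⇒ 0x2F087 (P1/RW1/US1/PS1)
  ✓ 0x2F118 (huge @L2)  — 3 lookups

TLB: [["0x8242600", "0x2F"]]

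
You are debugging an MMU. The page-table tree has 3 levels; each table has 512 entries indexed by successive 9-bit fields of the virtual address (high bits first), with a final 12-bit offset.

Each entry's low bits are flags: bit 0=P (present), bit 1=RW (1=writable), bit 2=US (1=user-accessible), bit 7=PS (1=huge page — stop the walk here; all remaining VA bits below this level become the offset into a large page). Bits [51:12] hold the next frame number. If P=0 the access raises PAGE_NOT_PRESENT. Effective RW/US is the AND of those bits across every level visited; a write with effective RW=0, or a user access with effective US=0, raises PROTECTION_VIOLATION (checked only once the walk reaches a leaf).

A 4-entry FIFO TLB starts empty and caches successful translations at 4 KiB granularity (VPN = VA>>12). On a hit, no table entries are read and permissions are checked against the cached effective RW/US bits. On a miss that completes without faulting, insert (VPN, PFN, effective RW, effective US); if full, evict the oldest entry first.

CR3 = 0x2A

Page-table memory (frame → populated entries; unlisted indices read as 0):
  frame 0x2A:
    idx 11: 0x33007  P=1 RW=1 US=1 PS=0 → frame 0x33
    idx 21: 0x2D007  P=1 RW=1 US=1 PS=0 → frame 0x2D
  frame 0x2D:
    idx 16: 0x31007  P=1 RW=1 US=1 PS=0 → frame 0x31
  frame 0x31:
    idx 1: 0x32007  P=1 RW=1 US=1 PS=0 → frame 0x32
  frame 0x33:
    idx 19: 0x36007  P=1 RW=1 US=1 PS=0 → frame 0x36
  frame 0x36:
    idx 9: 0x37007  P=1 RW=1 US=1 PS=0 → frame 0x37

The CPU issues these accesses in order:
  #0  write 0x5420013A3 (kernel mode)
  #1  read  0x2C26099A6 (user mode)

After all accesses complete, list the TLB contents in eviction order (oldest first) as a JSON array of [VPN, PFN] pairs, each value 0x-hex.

Trace:
#0 VA=0x5420013A3 (w,kernel):
  [0] read 0x2A idx=21: raw=0x2D007 flags P=1 W=1 U=1 S=0
  [1] read 0x2D idx=16: raw=0x31007 flags P=1 W=1 U=1 S=0
  [2] read 0x31 idx=1: raw=0x32007 flags P=1 W=1 U=1 S=0
  ⇒ phys 0x323A3  [3 reads]
#1 VA=0x2C26099A6 (r,user):
  [0] read 0x2A idx=11: raw=0x33007 flags P=1 W=1 U=1 S=0
  [1] read 0x33 idx=19: raw=0x36007 flags P=1 W=1 U=1 S=0
  [2] read 0x36 idx=9: raw=0x37007 flags P=1 W=1 U=1 S=0
  ⇒ phys 0x379A6  [3 reads]

TLB: [["0x542001", "0x32"], ["0x2C2609", "0x37"]]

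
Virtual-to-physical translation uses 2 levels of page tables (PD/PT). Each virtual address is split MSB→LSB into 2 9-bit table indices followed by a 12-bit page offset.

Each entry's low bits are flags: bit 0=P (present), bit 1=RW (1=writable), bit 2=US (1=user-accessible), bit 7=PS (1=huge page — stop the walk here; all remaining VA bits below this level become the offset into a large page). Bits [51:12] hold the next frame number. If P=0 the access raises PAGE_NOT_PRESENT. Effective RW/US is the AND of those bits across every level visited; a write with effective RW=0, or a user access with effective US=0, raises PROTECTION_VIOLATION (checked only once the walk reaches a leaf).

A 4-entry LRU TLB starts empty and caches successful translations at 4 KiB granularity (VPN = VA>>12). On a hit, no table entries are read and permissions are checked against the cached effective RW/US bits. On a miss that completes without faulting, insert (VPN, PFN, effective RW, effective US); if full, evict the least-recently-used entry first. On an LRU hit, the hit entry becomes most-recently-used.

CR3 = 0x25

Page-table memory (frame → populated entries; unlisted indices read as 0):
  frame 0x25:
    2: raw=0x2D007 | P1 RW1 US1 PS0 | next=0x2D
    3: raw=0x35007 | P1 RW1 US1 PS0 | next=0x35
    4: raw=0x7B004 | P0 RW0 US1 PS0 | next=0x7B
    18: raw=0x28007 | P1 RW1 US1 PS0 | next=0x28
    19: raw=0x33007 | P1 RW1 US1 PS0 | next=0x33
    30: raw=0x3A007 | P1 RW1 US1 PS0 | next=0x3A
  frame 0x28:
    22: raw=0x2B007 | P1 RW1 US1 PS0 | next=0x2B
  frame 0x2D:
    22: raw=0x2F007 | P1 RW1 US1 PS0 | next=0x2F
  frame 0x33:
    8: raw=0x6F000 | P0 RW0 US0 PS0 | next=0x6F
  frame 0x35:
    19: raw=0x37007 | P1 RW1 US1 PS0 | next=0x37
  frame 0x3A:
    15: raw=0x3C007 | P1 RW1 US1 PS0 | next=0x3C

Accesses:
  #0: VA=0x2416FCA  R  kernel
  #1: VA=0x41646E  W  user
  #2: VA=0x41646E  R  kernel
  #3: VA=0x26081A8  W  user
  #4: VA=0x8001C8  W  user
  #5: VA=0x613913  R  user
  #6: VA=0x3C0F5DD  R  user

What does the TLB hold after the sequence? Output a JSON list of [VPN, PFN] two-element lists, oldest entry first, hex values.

Walk each access:
#0 VA=0x2416FCA (r,kernel):
  L0: frame=0x25 idx=18 entry=0x28007 [P=1 RW=1 US=1 PS=0]
  L1: frame=0x28 idx=22 entry=0x2B007 [P=1 RW=1 US=1 PS=0]
  → PA=0x2BFCA  (2 entries read)
#1 VA=0x41646E (w,user):
  L0: frame=0x25 idx=2 entry=0x2D007 [P=1 RW=1 US=1 PS=0]
  L1: frame=0x2D idx=22 entry=0x2F007 [P=1 RW=1 US=1 PS=0]
  → PA=0x2F46E  (2 entries read)
#2 VA=0x41646E (r,kernel):
  TLB hit vpn=0x416 → PA=0x2F46E
#3 VA=0x26081A8 (w,user):
  L0: frame=0x25 idx=19 entry=0x33007 [P=1 RW=1 US=1 PS=0]
  L1: frame=0x33 idx=8 entry=0x6F000 [P=0 RW=0 US=0 PS=0]
  → PAGE_NOT_PRESENT  (2 entries read)
#4 VA=0x8001C8 (w,user):
  L0: frame=0x25 idx=4 entry=0x7B004 [P=0 RW=0 US=1 PS=0]
  → PAGE_NOT_PRESENT  (1 entries read)
#5 VA=0x613913 (r,user):
  L0: frame=0x25 idx=3 entry=0x35007 [P=1 RW=1 US=1 PS=0]
  L1: frame=0x35 idx=19 entry=0x37007 [P=1 RW=1 US=1 PS=0]
  → PA=0x37913  (2 entries read)
#6 VA=0x3C0F5DD (r,user):
  L0: frame=0x25 idx=30 entry=0x3A007 [P=1 RW=1 US=1 PS=0]
  L1: frame=0x3A idx=15 entry=0x3C007 [P=1 RW=1 US=1 PS=0]
  → PA=0x3C5DD  (2 entries read)

TLB: [["0x2416", "0x2B"], ["0x416", "0x2F"], ["0x613", "0x37"], ["0x3C0F", "0x3C"]]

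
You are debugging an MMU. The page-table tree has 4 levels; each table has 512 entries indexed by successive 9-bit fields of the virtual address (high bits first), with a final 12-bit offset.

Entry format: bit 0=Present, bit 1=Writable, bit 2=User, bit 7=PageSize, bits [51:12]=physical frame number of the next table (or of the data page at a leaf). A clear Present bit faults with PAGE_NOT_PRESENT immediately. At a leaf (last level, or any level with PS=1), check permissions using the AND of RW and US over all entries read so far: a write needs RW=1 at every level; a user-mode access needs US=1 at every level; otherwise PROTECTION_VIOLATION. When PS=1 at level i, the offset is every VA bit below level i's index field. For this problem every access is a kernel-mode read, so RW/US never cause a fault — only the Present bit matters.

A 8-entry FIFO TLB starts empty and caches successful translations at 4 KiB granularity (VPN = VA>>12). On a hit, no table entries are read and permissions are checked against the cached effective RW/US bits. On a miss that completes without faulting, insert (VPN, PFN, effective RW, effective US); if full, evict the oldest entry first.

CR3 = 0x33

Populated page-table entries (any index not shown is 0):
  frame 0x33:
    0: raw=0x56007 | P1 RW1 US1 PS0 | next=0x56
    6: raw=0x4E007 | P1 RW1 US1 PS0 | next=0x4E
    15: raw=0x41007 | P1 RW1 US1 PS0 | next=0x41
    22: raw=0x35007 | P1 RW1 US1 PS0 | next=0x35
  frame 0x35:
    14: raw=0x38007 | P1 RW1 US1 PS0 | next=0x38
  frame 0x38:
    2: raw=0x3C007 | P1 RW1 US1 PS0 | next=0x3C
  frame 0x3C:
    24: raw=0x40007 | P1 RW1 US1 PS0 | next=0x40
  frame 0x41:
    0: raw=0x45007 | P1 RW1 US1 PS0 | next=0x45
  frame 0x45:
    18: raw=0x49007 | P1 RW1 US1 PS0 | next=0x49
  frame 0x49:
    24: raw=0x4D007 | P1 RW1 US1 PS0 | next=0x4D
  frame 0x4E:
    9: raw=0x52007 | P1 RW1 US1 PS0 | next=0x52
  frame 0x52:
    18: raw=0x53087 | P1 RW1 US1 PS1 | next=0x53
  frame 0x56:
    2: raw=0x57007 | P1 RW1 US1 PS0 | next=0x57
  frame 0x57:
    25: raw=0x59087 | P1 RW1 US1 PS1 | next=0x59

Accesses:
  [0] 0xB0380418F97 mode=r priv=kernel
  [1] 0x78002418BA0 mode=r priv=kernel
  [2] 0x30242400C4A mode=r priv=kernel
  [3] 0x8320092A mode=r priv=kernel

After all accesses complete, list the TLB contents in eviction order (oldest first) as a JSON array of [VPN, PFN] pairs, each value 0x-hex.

Trace:
#0 VA=0xB0380418F97 (r,kernel):
  L0: frame=0x33 idx=22 entry=0x35007 [P=1 RW=1 US=1 PS=0]
  L1: frame=0x35 idx=14 entry=0x38007 [P=1 RW=1 US=1 PS=0]
  L2: frame=0x38 idx=2 entry=0x3C007 [P=1 RW=1 US=1 PS=0]
  L3: frame=0x3C idx=24 entry=0x40007 [P=1 RW=1 US=1 PS=0]
  ✓ 0x40F97  — 4 lookups
#1 VA=0x78002418BA0 (r,kernel):
  L0: frame=0x33 idx=15 entry=0x41007 [P=1 RW=1 US=1 PS=0]
  L1: frame=0x41 idx=0 entry=0x45007 [P=1 RW=1 US=1 PS=0]
  L2: frame=0x45 idx=18 entry=0x49007 [P=1 RW=1 US=1 PS=0]
  L3: frame=0x49 idx=24 entry=0x4D007 [P=1 RW=1 US=1 PS=0]
  ✓ 0x4DBA0  — 4 lookups
#2 VA=0x30242400C4A (r,kernel):
  L0: frame=0x33 idx=6 entry=0x4E007 [P=1 RW=1 US=1 PS=0]
  L1: frame=0x4E idx=9 entry=0x52007 [P=1 RW=1 US=1 PS=0]
  L2: frame=0x52 idx=18 entry=0x53087 [P=1 RW=1 US=1 PS=1]
  ✓ 0x53C4A (huge @L2)  — 3 lookups
#3 VA=0x8320092A (r,kernel):
  L0: frame=0x33 idx=0 entry=0x56007 [P=1 RW=1 US=1 PS=0]
  L1: frame=0x56 idx=2 entry=0x57007 [P=1 RW=1 US=1 PS=0]
  L2: frame=0x57 idx=25 entry=0x59087 [P=1 RW=1 US=1 PS=1]
  ✓ 0x5992A (huge @L2)  — 3 lookups

TLB: [["0xB0380418", "0x40"], ["0x78002418", "0x4D"], ["0x30242400", "0x53"], ["0x83200", "0x59"]]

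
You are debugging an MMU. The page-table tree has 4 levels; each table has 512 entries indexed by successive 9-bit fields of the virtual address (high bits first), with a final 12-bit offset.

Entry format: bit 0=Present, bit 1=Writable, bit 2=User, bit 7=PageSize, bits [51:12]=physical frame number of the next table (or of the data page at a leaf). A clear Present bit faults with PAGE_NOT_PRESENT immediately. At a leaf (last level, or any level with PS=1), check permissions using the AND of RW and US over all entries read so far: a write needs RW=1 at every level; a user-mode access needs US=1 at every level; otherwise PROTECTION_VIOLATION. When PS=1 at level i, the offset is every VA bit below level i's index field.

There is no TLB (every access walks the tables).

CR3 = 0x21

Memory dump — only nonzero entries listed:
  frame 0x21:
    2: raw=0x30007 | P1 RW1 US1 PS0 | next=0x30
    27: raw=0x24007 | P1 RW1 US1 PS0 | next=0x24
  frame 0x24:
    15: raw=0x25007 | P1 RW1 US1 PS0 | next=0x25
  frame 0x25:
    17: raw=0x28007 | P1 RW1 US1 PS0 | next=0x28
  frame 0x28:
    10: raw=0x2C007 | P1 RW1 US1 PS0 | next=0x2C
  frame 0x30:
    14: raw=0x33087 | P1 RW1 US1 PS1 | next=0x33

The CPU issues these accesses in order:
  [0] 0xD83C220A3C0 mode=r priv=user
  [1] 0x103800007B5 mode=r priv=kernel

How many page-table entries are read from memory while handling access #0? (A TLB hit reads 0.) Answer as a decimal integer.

Walk each access:
#0 VA=0xD83C220A3C0 (r,user):
  [0] read 0x21 idx=27: raw=0x24007 flags P=1 W=1 U=1 S=0
  [1] read 0x24 idx=15: raw=0x25007 flags P=1 W=1 U=1 S=0
  [2] read 0x25 idx=17: raw=0x28007 flags P=1 W=1 U=1 S=0
  [3] read 0x28 idx=10: raw=0x2C007 flags P=1 W=1 U=1 S=0
  ✓ 0x2C3C0  — 4 lookups
#1 VA=0x103800007B5 (r,kernel):
  [0] read 0x21 idx=2: raw=0x30007 flags P=1 W=1 U=1 S=0
  [1] read 0x30 idx=14: raw=0x33087 flags P=1 W=1 U=1 S=1
  ✓ 0x337B5 (huge @L1)  — 2 lookups

Entries read for #0: 4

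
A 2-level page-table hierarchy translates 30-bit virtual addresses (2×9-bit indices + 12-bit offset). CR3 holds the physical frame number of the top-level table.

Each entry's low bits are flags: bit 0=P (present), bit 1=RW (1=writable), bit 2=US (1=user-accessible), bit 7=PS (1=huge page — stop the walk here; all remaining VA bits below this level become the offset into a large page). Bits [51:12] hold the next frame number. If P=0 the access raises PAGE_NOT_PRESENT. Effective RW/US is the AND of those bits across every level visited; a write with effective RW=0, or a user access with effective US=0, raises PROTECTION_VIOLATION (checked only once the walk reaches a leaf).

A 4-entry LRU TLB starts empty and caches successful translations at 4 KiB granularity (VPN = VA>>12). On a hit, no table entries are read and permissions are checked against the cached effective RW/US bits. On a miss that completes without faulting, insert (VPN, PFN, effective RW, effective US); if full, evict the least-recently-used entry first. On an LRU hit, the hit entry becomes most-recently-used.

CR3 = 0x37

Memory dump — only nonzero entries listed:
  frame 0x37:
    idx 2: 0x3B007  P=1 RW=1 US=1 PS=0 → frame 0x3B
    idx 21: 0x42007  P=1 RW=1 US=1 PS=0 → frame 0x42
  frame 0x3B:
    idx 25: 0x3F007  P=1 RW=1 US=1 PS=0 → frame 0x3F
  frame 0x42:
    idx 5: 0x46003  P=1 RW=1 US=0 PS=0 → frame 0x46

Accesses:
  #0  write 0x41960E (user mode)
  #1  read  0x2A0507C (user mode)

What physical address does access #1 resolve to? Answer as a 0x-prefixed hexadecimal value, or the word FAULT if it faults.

Trace:
#0 VA=0x41960E (w,user):
  lvl0: tbl 0x37, slot 2 ⇒ 0x3B007 (P1/RW1/US1/PS0)
  lvl1: tbl 0x3B, slot 25 ⇒ 0x3F007 (P1/RW1/US1/PS0)
  → PA=0x3F60E  (2 entries read)
#1 VA=0x2A0507C (r,user):
  lvl0: tbl 0x37, slot 21 ⇒ 0x42007 (P1/RW1/US1/PS0)
  lvl1: tbl 0x42, slot 5 ⇒ 0x46003 (P1/RW1/US0/PS0)
  → PROTECTION_VIOLATION  (2 entries read)

Access #1 PA: FAULT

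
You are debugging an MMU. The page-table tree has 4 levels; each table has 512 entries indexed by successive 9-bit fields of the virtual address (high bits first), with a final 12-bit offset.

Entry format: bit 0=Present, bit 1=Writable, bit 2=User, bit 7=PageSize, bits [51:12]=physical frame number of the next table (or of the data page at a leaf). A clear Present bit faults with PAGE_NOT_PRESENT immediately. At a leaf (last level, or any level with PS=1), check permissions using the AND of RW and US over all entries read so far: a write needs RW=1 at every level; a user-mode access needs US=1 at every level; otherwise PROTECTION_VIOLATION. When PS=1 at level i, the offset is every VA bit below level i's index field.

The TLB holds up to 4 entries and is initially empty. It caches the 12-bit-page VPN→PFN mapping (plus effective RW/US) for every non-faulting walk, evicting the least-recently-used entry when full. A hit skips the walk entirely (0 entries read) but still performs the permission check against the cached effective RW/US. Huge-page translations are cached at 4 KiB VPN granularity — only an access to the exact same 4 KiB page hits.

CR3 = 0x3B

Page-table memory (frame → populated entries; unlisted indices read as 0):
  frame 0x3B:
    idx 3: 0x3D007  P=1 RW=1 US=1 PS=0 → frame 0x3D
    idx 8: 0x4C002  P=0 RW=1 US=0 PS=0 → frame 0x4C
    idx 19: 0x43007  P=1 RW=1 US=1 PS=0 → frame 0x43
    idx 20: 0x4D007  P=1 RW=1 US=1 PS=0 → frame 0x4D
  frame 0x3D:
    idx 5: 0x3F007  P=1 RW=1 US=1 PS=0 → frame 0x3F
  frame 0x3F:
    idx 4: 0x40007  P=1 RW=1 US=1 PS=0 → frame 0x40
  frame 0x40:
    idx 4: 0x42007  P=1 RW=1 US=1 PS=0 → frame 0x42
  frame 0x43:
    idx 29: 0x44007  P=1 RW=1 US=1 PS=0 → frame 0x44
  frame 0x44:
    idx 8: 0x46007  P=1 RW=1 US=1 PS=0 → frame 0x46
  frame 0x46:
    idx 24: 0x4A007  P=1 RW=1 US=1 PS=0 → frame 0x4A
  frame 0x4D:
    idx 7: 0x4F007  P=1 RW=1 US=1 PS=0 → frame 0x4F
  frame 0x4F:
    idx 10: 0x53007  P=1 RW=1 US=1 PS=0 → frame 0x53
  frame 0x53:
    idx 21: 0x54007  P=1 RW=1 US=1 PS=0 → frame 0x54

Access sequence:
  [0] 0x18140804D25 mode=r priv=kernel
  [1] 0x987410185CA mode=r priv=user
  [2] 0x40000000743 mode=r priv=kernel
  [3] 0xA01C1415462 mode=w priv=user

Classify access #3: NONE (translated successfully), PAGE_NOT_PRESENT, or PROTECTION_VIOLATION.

Trace:
#0 VA=0x18140804D25 (r,kernel):
  lvl0: tbl 0x3B, slot 3 ⇒ 0x3D007 (P1/RW1/US1/PS0)
  lvl1: tbl 0x3D, slot 5 ⇒ 0x3F007 (P1/RW1/US1/PS0)
  lvl2: tbl 0x3F, slot 4 ⇒ 0x40007 (P1/RW1/US1/PS0)
  lvl3: tbl 0x40, slot 4 ⇒ 0x42007 (P1/RW1/US1/PS0)
  → PA=0x42D25  (4 entries read)
#1 VA=0x987410185CA (r,user):
  lvl0: tbl 0x3B, slot 19 ⇒ 0x43007 (P1/RW1/US1/PS0)
  lvl1: tbl 0x43, slot 29 ⇒ 0x44007 (P1/RW1/US1/PS0)
  lvl2: tbl 0x44, slot 8 ⇒ 0x46007 (P1/RW1/US1/PS0)
  lvl3: tbl 0x46, slot 24 ⇒ 0x4A007 (P1/RW1/US1/PS0)
  → PA=0x4A5CA  (4 entries read)
#2 VA=0x40000000743 (r,kernel):
  lvl0: tbl 0x3B, slot 8 ⇒ 0x4C002 (P0/RW1/US0/PS0)
  → PAGE_NOT_PRESENT  (1 entries read)
#3 VA=0xA01C1415462 (w,user):
  lvl0: tbl 0x3B, slot 20 ⇒ 0x4D007 (P1/RW1/US1/PS0)
  lvl1: tbl 0x4D, slot 7 ⇒ 0x4F007 (P1/RW1/US1/PS0)
  lvl2: tbl 0x4F, slot 10 ⇒ 0x53007 (P1/RW1/US1/PS0)
  lvl3: tbl 0x53, slot 21 ⇒ 0x54007 (P1/RW1/US1/PS0)
  → PA=0x54462  (4 entries read)

Access #3 fault: NONE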